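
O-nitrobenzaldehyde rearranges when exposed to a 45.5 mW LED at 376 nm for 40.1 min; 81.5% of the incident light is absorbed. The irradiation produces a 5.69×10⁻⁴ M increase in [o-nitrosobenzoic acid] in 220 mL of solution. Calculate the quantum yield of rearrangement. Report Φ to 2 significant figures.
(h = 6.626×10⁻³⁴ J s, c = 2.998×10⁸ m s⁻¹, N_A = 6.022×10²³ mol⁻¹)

Product: (5.69×10⁻⁴ M)(0.22 L) = 1.252×10⁻⁴ mol.
Photon energy at 376 nm: hc/λ = (6.626×10⁻³⁴)(2.998×10⁸)/(376×10⁻⁹) = 5.283×10⁻¹⁹ J.
Energy delivered: (45.5 mW)(2406 s) = 109.5 J.
Photons incident: 109.5 / 5.283×10⁻¹⁹ = 2.073×10²⁰, i.e. 2.073×10²⁰/6.022×10²³ = 3.442×10⁻⁴ mol.
Photons absorbed: 0.815 × 3.442×10⁻⁴ = 2.805×10⁻⁴ mol.
Φ = 1.252×10⁻⁴ mol / 2.805×10⁻⁴ mol photons = 0.45.

Φ = 0.45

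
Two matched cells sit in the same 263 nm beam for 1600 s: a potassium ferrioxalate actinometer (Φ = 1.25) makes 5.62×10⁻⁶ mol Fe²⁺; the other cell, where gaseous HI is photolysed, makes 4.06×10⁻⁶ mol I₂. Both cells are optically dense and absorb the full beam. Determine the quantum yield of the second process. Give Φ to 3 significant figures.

Φ = 0.903

Photons absorbed by the actinometer: 5.62×10⁻⁶ / 1.25 = 4.496×10⁻⁶ mol.
Φ(unknown) = 4.06×10⁻⁶ / 4.496×10⁻⁶ = 0.903.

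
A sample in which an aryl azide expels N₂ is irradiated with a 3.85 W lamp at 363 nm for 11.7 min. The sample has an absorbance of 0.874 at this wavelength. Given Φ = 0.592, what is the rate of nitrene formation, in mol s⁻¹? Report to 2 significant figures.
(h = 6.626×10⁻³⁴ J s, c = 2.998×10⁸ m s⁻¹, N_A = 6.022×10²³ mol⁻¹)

Photon energy at 363 nm: hc/λ = (6.626×10⁻³⁴)(2.998×10⁸)/(363×10⁻⁹) = 5.472×10⁻¹⁹ J.
Energy delivered: (3.85 W)(702 s) = 2703 J.
Photons incident: 2703 / 5.472×10⁻¹⁹ = 4.940×10²¹, i.e. 4.940×10²¹/6.022×10²³ = 0.008203 mol.
Fraction absorbed: 1 − 10^(−0.874) = 0.8663.
Photons absorbed: 0.8663 × 0.008203 = 0.007106 mol.
Product formed: 0.592 × 0.007106 = 0.004207 mol.
Rate: 0.004207 / 702 s = 6.0×10⁻⁶ mol s⁻¹.

6.0×10⁻⁶ mol s⁻¹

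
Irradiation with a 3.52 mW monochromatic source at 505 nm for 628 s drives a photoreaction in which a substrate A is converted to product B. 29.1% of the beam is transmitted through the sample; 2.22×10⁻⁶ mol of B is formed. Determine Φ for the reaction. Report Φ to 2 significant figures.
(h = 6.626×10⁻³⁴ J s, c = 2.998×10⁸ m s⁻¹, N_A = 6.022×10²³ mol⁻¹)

Photon energy at 505 nm: hc/λ = (6.626×10⁻³⁴)(2.998×10⁸)/(505×10⁻⁹) = 3.934×10⁻¹⁹ J.
Energy delivered: (3.52 mW)(628 s) = 2.211 J.
Photons incident: 2.211 / 3.934×10⁻¹⁹ = 5.620×10¹⁸, i.e. 5.620×10¹⁸/6.022×10²³ = 9.332×10⁻⁶ mol.
Fraction absorbed: 1 − 29.1/100 = 0.7090.
Photons absorbed: 0.7090 × 9.332×10⁻⁶ = 6.616×10⁻⁶ mol.
Φ = 2.22×10⁻⁶ mol / 6.616×10⁻⁶ mol photons = 0.34.

Φ = 0.34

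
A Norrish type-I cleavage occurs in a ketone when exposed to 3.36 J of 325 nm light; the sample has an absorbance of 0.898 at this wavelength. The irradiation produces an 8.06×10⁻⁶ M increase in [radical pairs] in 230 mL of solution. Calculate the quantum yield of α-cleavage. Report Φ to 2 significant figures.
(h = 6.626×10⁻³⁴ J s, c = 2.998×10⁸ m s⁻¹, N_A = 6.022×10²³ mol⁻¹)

Φ = 0.23

Product: (8.06×10⁻⁶ M)(0.23 L) = 1.854×10⁻⁶ mol.
Photon energy at 325 nm: hc/λ = (6.626×10⁻³⁴)(2.998×10⁸)/(325×10⁻⁹) = 6.112×10⁻¹⁹ J.
Photons incident: 3.36 / 6.112×10⁻¹⁹ = 5.497×10¹⁸, i.e. 5.497×10¹⁸/6.022×10²³ = 9.128×10⁻⁶ mol.
Fraction absorbed: 1 − 10^(−0.898) = 0.8735.
Photons absorbed: 0.8735 × 9.128×10⁻⁶ = 7.973×10⁻⁶ mol.
Φ = 1.854×10⁻⁶ mol / 7.973×10⁻⁶ mol photons = 0.23.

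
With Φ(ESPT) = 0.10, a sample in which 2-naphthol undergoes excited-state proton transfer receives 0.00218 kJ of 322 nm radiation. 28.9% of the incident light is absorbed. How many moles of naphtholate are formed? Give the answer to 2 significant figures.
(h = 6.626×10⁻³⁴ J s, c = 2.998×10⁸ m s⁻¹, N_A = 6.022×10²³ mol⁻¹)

1.7×10⁻⁷ mol

Photon energy at 322 nm: hc/λ = (6.626×10⁻³⁴)(2.998×10⁸)/(322×10⁻⁹) = 6.169×10⁻¹⁹ J.
Incident energy: 0.00218 kJ = 2.18 J.
Photons incident: 2.18 / 6.169×10⁻¹⁹ = 3.534×10¹⁸, i.e. 3.534×10¹⁸/6.022×10²³ = 5.868×10⁻⁶ mol.
Photons absorbed: 0.289 × 5.868×10⁻⁶ = 1.696×10⁻⁶ mol.
Product: Φ × n_abs = 0.10 × 1.696×10⁻⁶ = 1.696×10⁻⁷ mol.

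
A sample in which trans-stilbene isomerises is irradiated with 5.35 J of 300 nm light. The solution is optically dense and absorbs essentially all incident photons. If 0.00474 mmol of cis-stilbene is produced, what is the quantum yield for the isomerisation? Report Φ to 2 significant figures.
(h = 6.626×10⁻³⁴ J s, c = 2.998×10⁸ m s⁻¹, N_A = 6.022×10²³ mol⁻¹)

Φ = 0.35

Product: 0.00474 mmol = 4.74×10⁻⁶ mol.
Photon energy at 300 nm: hc/λ = (6.626×10⁻³⁴)(2.998×10⁸)/(300×10⁻⁹) = 6.622×10⁻¹⁹ J.
Photons incident: 5.35 / 6.622×10⁻¹⁹ = 8.079×10¹⁸, i.e. 8.079×10¹⁸/6.022×10²³ = 1.342×10⁻⁵ mol.
Φ = 4.74×10⁻⁶ mol / 1.342×10⁻⁵ mol photons = 0.35.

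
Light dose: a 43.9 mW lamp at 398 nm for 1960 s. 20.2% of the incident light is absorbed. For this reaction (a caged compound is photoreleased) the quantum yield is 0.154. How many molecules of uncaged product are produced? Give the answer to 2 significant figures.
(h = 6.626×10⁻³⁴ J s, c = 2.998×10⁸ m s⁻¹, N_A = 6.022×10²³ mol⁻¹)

5.4×10¹⁸ molecules

Photon energy at 398 nm: hc/λ = (6.626×10⁻³⁴)(2.998×10⁸)/(398×10⁻⁹) = 4.991×10⁻¹⁹ J.
Energy delivered: (43.9 mW)(1960 s) = 86.04 J.
Photons incident: 86.04 / 4.991×10⁻¹⁹ = 1.724×10²⁰, i.e. 1.724×10²⁰/6.022×10²³ = 2.863×10⁻⁴ mol.
Photons absorbed: 0.202 × 2.863×10⁻⁴ = 5.783×10⁻⁵ mol.
Product: Φ × n_abs = 0.154 × 5.783×10⁻⁵ = 8.906×10⁻⁶ mol.
As a count: 8.906×10⁻⁶ × 6.022×10²³ = 5.4×10¹⁸.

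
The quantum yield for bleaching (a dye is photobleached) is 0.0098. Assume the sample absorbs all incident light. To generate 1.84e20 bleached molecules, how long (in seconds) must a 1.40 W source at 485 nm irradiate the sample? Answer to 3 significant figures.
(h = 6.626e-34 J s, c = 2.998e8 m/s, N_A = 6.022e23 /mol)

t ≈ 5490 s

Product: 1.84e20 / 6.022e23 = 3.055e-4 mol.
Photons that must be absorbed: 3.055e-4 / 0.0098 = 0.03117 mol.
Photon energy: hc/λ = 4.096e-19 J; per mole, 2.467e5 J mol⁻¹.
Energy required: 0.03117 × 2.467e5 = 7690 J.
Time: 7690 J / 1.4 W = 5490 s.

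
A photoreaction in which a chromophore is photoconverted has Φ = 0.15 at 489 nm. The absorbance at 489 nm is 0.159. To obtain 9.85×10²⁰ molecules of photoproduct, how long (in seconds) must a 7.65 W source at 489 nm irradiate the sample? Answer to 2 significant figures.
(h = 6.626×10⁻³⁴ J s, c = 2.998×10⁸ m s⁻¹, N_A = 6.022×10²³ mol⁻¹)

t ≈ 1100 s

Product: 9.85×10²⁰ / 6.022×10²³ = 0.001636 mol.
Photons that must be absorbed: 0.001636 / 0.15 = 0.01091 mol.
Fraction absorbed: 1 − 10^(−0.159) = 0.3066.
Incident photons needed: 0.01091 / 0.3066 = 0.03558 mol.
Photon energy: hc/λ = 4.062×10⁻¹⁹ J; per mole, 2.446×10⁵ J mol⁻¹.
Energy required: 0.03558 × 2.446×10⁵ = 8703 J.
Time: 8703 J / 7.65 W = 1100 s.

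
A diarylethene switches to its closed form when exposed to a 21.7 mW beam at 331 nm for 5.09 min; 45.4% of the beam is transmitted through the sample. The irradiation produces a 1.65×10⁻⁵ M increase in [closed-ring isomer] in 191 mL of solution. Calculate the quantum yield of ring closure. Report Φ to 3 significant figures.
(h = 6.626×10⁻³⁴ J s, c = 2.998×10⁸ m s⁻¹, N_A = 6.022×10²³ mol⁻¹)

Product: (1.65×10⁻⁵ M)(0.191 L) = 3.152×10⁻⁶ mol.
Photon energy at 331 nm: hc/λ = (6.626×10⁻³⁴)(2.998×10⁸)/(331×10⁻⁹) = 6.001×10⁻¹⁹ J.
Energy delivered: (21.7 mW)(305.4 s) = 6.627 J.
Photons incident: 6.627 / 6.001×10⁻¹⁹ = 1.104×10¹⁹, i.e. 1.104×10¹⁹/6.022×10²³ = 1.833×10⁻⁵ mol.
Fraction absorbed: 1 − 45.4/100 = 0.5460.
Photons absorbed: 0.5460 × 1.833×10⁻⁵ = 1.001×10⁻⁵ mol.
Φ = 3.152×10⁻⁶ mol / 1.001×10⁻⁵ mol photons = 0.315.

Φ = 0.315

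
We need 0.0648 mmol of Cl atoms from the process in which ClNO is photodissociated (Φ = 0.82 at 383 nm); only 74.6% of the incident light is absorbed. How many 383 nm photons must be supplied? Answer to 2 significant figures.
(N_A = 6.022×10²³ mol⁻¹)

6.4×10¹⁹ photons

Product: 0.0648 mmol = 6.48×10⁻⁵ mol.
Photons that must be absorbed: 6.48×10⁻⁵ / 0.82 = 7.902×10⁻⁵ mol.
Incident photons needed: 7.902×10⁻⁵ / 0.746 = 1.059×10⁻⁴ mol.
Photon count: 1.059×10⁻⁴ × 6.022×10²³ = 6.4×10¹⁹.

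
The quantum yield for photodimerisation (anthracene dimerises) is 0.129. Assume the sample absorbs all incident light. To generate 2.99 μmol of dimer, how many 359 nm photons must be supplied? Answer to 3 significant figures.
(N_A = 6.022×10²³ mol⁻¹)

1.40×10¹⁹ photons

Product: 2.99 μmol = 2.99×10⁻⁶ mol.
Photons that must be absorbed: 2.99×10⁻⁶ / 0.129 = 2.318×10⁻⁵ mol.
Photon count: 2.318×10⁻⁵ × 6.022×10²³ = 1.40×10¹⁹.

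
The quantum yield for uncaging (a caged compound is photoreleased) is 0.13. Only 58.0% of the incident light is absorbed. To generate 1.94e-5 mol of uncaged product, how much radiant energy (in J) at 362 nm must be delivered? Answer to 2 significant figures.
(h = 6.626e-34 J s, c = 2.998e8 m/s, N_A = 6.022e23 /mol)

Photons that must be absorbed: 1.94e-5 / 0.13 = 1.492e-4 mol.
Incident photons needed: 1.492e-4 / 0.580 = 2.572e-4 mol.
Photon energy: hc/λ = 5.487e-19 J; per mole, 3.304e5 J mol⁻¹.
Energy required: 2.572e-4 × 3.304e5 = 85 J.

85 J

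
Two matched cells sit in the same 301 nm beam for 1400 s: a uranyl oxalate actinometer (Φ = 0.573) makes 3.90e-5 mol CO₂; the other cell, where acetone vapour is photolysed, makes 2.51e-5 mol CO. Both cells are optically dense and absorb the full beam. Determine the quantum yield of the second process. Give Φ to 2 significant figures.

Φ = 0.37

Photons absorbed by the actinometer: 3.90e-5 / 0.573 = 6.806e-5 mol.
Φ(unknown) = 2.51e-5 / 6.806e-5 = 0.37.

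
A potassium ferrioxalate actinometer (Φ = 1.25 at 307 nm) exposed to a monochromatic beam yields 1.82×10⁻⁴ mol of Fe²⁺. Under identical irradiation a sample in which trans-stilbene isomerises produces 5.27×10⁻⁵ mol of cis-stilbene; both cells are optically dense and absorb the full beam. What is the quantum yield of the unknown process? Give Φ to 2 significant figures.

Φ = 0.36

Photons absorbed by the actinometer: 1.82×10⁻⁴ / 1.25 = 1.456×10⁻⁴ mol.
Φ(unknown) = 5.27×10⁻⁵ / 1.456×10⁻⁴ = 0.36.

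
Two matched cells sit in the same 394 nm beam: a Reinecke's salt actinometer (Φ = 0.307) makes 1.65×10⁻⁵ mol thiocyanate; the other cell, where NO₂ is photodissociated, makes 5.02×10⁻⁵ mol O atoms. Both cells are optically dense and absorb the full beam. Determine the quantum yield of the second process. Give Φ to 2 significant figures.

Photons absorbed by the actinometer: 1.65×10⁻⁵ / 0.307 = 5.375×10⁻⁵ mol.
Φ(unknown) = 5.02×10⁻⁵ / 5.375×10⁻⁵ = 0.93.

Φ = 0.93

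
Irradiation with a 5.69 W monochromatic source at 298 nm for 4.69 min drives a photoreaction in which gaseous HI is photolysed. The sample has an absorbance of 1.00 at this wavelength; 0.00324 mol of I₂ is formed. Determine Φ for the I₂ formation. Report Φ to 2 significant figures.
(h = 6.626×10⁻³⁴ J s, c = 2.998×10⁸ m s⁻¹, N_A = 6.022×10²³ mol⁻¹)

Φ = 0.90

Photon energy at 298 nm: hc/λ = (6.626×10⁻³⁴)(2.998×10⁸)/(298×10⁻⁹) = 6.666×10⁻¹⁹ J.
Energy delivered: (5.69 W)(281.4 s) = 1601 J.
Photons incident: 1601 / 6.666×10⁻¹⁹ = 2.402×10²¹, i.e. 2.402×10²¹/6.022×10²³ = 0.003989 mol.
Fraction absorbed: 1 − 10^(−1.00) = 0.9000.
Photons absorbed: 0.9000 × 0.003989 = 0.003590 mol.
Φ = 0.00324 mol / 0.003590 mol photons = 0.90.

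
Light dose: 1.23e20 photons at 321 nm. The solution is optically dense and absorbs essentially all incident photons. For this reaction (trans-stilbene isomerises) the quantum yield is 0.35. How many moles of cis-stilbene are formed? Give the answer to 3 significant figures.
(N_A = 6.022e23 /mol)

Moles of photons: 1.23e20 / 6.022e23 = 2.043e-4 mol.
Product: Φ × n_abs = 0.35 × 2.043e-4 = 7.151e-5 mol.

7.15e-5 mol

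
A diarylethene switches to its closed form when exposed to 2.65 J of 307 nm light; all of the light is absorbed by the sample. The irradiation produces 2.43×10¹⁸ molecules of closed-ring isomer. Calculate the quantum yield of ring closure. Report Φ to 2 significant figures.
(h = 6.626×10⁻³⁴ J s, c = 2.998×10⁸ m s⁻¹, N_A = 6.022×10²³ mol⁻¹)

Φ = 0.59

Product: 2.43×10¹⁸ / 6.022×10²³ = 4.035×10⁻⁶ mol.
Photon energy at 307 nm: hc/λ = (6.626×10⁻³⁴)(2.998×10⁸)/(307×10⁻⁹) = 6.471×10⁻¹⁹ J.
Photons incident: 2.65 / 6.471×10⁻¹⁹ = 4.095×10¹⁸, i.e. 4.095×10¹⁸/6.022×10²³ = 6.800×10⁻⁶ mol.
Φ = 4.035×10⁻⁶ mol / 6.800×10⁻⁶ mol photons = 0.59.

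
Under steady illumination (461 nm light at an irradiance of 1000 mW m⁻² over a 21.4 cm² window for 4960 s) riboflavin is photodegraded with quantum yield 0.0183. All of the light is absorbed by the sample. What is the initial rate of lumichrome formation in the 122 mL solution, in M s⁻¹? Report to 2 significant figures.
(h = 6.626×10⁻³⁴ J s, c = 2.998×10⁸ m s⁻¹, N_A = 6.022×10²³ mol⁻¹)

Photon energy at 461 nm: hc/λ = (6.626×10⁻³⁴)(2.998×10⁸)/(461×10⁻⁹) = 4.309×10⁻¹⁹ J.
Energy delivered: (1000 mW m⁻²)(21.4×10⁻⁴ m²)(4960 s) = 10.61 J.
Photons incident: 10.61 / 4.309×10⁻¹⁹ = 2.462×10¹⁹, i.e. 2.462×10¹⁹/6.022×10²³ = 4.088×10⁻⁵ mol.
Product formed: 0.0183 × 4.088×10⁻⁵ = 7.481×10⁻⁷ mol.
Rate: 7.481×10⁻⁷ mol / (4960 s × 0.122 L) = 1.2×10⁻⁹ M s⁻¹.

1.2×10⁻⁹ M s⁻¹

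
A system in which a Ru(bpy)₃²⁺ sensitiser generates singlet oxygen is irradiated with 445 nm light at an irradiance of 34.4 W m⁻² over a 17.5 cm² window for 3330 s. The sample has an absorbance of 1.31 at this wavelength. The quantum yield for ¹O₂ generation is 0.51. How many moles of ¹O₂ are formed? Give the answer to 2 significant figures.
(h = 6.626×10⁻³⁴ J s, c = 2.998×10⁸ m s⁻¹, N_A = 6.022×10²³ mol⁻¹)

3.6×10⁻⁴ mol

Photon energy at 445 nm: hc/λ = (6.626×10⁻³⁴)(2.998×10⁸)/(445×10⁻⁹) = 4.464×10⁻¹⁹ J.
Energy delivered: (34.4 W m⁻²)(17.5×10⁻⁴ m²)(3330 s) = 200.5 J.
Photons incident: 200.5 / 4.464×10⁻¹⁹ = 4.491×10²⁰, i.e. 4.491×10²⁰/6.022×10²³ = 7.458×10⁻⁴ mol.
Fraction absorbed: 1 − 10^(−1.31) = 0.9510.
Photons absorbed: 0.9510 × 7.458×10⁻⁴ = 7.093×10⁻⁴ mol.
Product: Φ × n_abs = 0.51 × 7.093×10⁻⁴ = 3.617×10⁻⁴ mol.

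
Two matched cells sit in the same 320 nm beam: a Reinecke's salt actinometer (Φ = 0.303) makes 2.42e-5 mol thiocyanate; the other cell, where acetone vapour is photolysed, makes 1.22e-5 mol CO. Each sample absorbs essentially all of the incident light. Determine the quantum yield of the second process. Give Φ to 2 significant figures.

Φ = 0.15

Photons absorbed by the actinometer: 2.42e-5 / 0.303 = 7.987e-5 mol.
Φ(unknown) = 1.22e-5 / 7.987e-5 = 0.15.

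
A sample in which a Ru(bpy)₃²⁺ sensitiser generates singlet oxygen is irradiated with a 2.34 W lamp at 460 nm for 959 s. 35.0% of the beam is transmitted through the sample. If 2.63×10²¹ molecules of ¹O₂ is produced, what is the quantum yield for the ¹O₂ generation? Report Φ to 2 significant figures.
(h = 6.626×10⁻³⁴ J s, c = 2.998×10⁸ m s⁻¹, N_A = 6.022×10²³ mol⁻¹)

Product: 2.63×10²¹ / 6.022×10²³ = 0.004367 mol.
Photon energy at 460 nm: hc/λ = (6.626×10⁻³⁴)(2.998×10⁸)/(460×10⁻⁹) = 4.318×10⁻¹⁹ J.
Energy delivered: (2.34 W)(959 s) = 2244 J.
Photons incident: 2244 / 4.318×10⁻¹⁹ = 5.197×10²¹, i.e. 5.197×10²¹/6.022×10²³ = 0.008630 mol.
Fraction absorbed: 1 − 35.0/100 = 0.6500.
Photons absorbed: 0.6500 × 0.008630 = 0.005610 mol.
Φ = 0.004367 mol / 0.005610 mol photons = 0.78.

Φ = 0.78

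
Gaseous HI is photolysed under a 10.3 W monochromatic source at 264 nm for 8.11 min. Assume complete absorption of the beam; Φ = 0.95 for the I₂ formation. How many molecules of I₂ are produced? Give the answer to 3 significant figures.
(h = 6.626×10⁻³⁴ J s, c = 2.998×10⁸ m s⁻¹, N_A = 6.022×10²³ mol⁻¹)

6.33×10²¹ molecules

Photon energy at 264 nm: hc/λ = (6.626×10⁻³⁴)(2.998×10⁸)/(264×10⁻⁹) = 7.525×10⁻¹⁹ J.
Energy delivered: (10.3 W)(486.6 s) = 5012 J.
Photons incident: 5012 / 7.525×10⁻¹⁹ = 6.660×10²¹, i.e. 6.660×10²¹/6.022×10²³ = 0.01106 mol.
Product: Φ × n_abs = 0.95 × 0.01106 = 0.01051 mol.
As a count: 0.01051 × 6.022×10²³ = 6.33×10²¹.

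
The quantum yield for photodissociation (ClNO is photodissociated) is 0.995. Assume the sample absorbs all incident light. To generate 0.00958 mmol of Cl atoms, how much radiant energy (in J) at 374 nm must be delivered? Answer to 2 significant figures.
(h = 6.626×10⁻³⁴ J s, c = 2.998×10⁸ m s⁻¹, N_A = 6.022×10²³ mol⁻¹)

3.1 J

Product: 0.00958 mmol = 9.58×10⁻⁶ mol.
Photons that must be absorbed: 9.58×10⁻⁶ / 0.995 = 9.628×10⁻⁶ mol.
Photon energy: hc/λ = 5.311×10⁻¹⁹ J; per mole, 3.198×10⁵ J mol⁻¹.
Energy required: 9.628×10⁻⁶ × 3.198×10⁵ = 3.1 J.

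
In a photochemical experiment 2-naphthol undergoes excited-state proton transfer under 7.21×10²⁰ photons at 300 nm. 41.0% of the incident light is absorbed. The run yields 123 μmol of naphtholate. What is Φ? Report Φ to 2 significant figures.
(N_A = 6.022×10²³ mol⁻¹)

Φ = 0.25

Product: 123 μmol = 1.23×10⁻⁴ mol.
Moles of photons: 7.21×10²⁰ / 6.022×10²³ = 0.001197 mol.
Photons absorbed: 0.410 × 0.001197 = 4.908×10⁻⁴ mol.
Φ = 1.23×10⁻⁴ mol / 4.908×10⁻⁴ mol photons = 0.25.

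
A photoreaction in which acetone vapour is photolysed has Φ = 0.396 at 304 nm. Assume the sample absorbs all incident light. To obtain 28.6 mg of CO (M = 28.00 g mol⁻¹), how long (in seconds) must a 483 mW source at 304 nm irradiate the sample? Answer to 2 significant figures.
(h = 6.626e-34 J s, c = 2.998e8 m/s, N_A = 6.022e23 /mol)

Product: 28.6 mg / 28.00 g mol⁻¹ = 0.001021 mol.
Photons that must be absorbed: 0.001021 / 0.396 = 0.002578 mol.
Photon energy: hc/λ = 6.534e-19 J; per mole, 3.935e5 J mol⁻¹.
Energy required: 0.002578 × 3.935e5 = 1014 J.
Time: 1014 J / 0.483 W = 2100 s.

t ≈ 2100 s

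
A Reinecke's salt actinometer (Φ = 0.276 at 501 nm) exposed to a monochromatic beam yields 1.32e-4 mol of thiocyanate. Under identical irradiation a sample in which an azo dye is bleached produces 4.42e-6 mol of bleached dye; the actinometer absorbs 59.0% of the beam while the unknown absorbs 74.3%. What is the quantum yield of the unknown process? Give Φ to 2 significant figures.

Photons absorbed by the actinometer: 1.32e-4 / 0.276 = 4.783e-4 mol.
Incident flux: 4.783e-4 / 0.590 = 8.107e-4 einstein.
Absorbed by unknown: 0.743 × 8.107e-4 = 6.024e-4 mol.
Φ(unknown) = 4.42e-6 / 6.024e-4 = 0.0073.

Φ = 0.0073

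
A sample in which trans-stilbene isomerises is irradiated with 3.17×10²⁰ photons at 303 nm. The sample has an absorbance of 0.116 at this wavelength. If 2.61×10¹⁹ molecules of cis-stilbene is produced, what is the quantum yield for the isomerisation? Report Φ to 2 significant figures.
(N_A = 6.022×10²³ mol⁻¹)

Product: 2.61×10¹⁹ / 6.022×10²³ = 4.334×10⁻⁵ mol.
Moles of photons: 3.17×10²⁰ / 6.022×10²³ = 5.264×10⁻⁴ mol.
Fraction absorbed: 1 − 10^(−0.116) = 0.2344.
Photons absorbed: 0.2344 × 5.264×10⁻⁴ = 1.234×10⁻⁴ mol.
Φ = 4.334×10⁻⁵ mol / 1.234×10⁻⁴ mol photons = 0.35.

Φ = 0.35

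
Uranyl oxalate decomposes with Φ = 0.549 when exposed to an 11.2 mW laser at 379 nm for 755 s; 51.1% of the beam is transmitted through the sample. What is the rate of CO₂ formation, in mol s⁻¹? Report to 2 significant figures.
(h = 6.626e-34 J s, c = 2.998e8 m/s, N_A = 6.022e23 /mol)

9.5e-9 mol s⁻¹

Photon energy at 379 nm: hc/λ = (6.626e-34)(2.998e8)/(379e-9) = 5.241e-19 J.
Energy delivered: (11.2 mW)(755 s) = 8.456 J.
Photons incident: 8.456 / 5.241e-19 = 1.613e19, i.e. 1.613e19/6.022e23 = 2.679e-5 mol.
Fraction absorbed: 1 − 51.1/100 = 0.4890.
Photons absorbed: 0.4890 × 2.679e-5 = 1.310e-5 mol.
Product formed: 0.549 × 1.310e-5 = 7.192e-6 mol.
Rate: 7.192e-6 / 755 s = 9.5e-9 mol s⁻¹.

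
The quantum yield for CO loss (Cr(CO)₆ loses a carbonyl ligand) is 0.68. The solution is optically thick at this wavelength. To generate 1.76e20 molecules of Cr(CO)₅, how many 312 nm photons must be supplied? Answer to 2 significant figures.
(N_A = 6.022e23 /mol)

Product: 1.76e20 / 6.022e23 = 2.923e-4 mol.
Photons that must be absorbed: 2.923e-4 / 0.68 = 4.299e-4 mol.
Photon count: 4.299e-4 × 6.022e23 = 2.6e20.

2.6e20 photons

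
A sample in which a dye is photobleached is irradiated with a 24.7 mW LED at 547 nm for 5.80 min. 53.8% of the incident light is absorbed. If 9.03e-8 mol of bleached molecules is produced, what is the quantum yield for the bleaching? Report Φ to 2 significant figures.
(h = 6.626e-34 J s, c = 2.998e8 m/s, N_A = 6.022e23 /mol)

Photon energy at 547 nm: hc/λ = (6.626e-34)(2.998e8)/(547e-9) = 3.632e-19 J.
Energy delivered: (24.7 mW)(348 s) = 8.596 J.
Photons incident: 8.596 / 3.632e-19 = 2.367e19, i.e. 2.367e19/6.022e23 = 3.931e-5 mol.
Photons absorbed: 0.538 × 3.931e-5 = 2.115e-5 mol.
Φ = 9.03e-8 mol / 2.115e-5 mol photons = 0.0043.

Φ = 0.0043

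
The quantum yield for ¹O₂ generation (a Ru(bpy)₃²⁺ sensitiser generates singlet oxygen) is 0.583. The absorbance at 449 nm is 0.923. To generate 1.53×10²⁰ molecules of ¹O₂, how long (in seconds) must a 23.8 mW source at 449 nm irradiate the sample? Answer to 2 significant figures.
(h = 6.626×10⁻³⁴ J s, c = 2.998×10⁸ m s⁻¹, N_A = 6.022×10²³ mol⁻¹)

t ≈ 5500 s

Product: 1.53×10²⁰ / 6.022×10²³ = 2.541×10⁻⁴ mol.
Photons that must be absorbed: 2.541×10⁻⁴ / 0.583 = 4.358×10⁻⁴ mol.
Fraction absorbed: 1 − 10^(−0.923) = 0.8806.
Incident photons needed: 4.358×10⁻⁴ / 0.8806 = 4.949×10⁻⁴ mol.
Photon energy: hc/λ = 4.424×10⁻¹⁹ J; per mole, 2.664×10⁵ J mol⁻¹.
Energy required: 4.949×10⁻⁴ × 2.664×10⁵ = 131.8 J.
Time: 131.8 J / 0.0238 W = 5500 s.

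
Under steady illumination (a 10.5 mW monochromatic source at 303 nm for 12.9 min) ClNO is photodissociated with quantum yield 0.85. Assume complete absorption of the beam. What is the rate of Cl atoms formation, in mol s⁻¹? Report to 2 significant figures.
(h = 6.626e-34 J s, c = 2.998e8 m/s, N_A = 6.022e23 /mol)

Photon energy at 303 nm: hc/λ = (6.626e-34)(2.998e8)/(303e-9) = 6.556e-19 J.
Energy delivered: (10.5 mW)(774 s) = 8.127 J.
Photons incident: 8.127 / 6.556e-19 = 1.240e19, i.e. 1.240e19/6.022e23 = 2.059e-5 mol.
Product formed: 0.85 × 2.059e-5 = 1.750e-5 mol.
Rate: 1.750e-5 / 774 s = 2.3e-8 mol s⁻¹.

2.3e-8 mol s⁻¹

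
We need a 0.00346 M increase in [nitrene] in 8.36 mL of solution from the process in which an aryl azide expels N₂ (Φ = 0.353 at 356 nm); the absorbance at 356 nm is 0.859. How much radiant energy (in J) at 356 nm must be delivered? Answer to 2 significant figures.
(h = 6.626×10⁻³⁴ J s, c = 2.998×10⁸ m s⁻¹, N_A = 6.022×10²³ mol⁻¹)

Product: (0.00346 M)(0.00836 L) = 2.893×10⁻⁵ mol.
Photons that must be absorbed: 2.893×10⁻⁵ / 0.353 = 8.195×10⁻⁵ mol.
Fraction absorbed: 1 − 10^(−0.859) = 0.8616.
Incident photons needed: 8.195×10⁻⁵ / 0.8616 = 9.511×10⁻⁵ mol.
Photon energy: hc/λ = 5.580×10⁻¹⁹ J; per mole, 3.360×10⁵ J mol⁻¹.
Energy required: 9.511×10⁻⁵ × 3.360×10⁵ = 32 J.

32 J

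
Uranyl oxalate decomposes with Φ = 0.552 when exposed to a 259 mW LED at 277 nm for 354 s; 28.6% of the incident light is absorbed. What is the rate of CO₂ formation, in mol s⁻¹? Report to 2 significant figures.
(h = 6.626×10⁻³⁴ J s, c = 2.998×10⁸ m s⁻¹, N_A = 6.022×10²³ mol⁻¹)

Photon energy at 277 nm: hc/λ = (6.626×10⁻³⁴)(2.998×10⁸)/(277×10⁻⁹) = 7.171×10⁻¹⁹ J.
Energy delivered: (259 mW)(354 s) = 91.69 J.
Photons incident: 91.69 / 7.171×10⁻¹⁹ = 1.279×10²⁰, i.e. 1.279×10²⁰/6.022×10²³ = 2.124×10⁻⁴ mol.
Photons absorbed: 0.286 × 2.124×10⁻⁴ = 6.075×10⁻⁵ mol.
Product formed: 0.552 × 6.075×10⁻⁵ = 3.353×10⁻⁵ mol.
Rate: 3.353×10⁻⁵ / 354 s = 9.5×10⁻⁸ mol s⁻¹.

9.5×10⁻⁸ mol s⁻¹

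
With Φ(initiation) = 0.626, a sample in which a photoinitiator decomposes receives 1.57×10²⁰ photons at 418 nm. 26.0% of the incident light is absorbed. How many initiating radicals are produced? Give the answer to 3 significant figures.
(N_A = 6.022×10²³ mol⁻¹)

Moles of photons: 1.57×10²⁰ / 6.022×10²³ = 2.607×10⁻⁴ mol.
Photons absorbed: 0.260 × 2.607×10⁻⁴ = 6.778×10⁻⁵ mol.
Product: Φ × n_abs = 0.626 × 6.778×10⁻⁵ = 4.243×10⁻⁵ mol.
As a count: 4.243×10⁻⁵ × 6.022×10²³ = 2.56×10¹⁹.

2.56×10¹⁹ initiating radicals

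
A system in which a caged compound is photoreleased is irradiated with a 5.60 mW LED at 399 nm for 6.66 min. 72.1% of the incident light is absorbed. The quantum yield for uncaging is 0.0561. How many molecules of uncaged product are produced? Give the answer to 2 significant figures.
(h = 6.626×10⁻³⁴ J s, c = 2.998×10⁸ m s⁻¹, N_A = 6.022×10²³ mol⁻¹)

Photon energy at 399 nm: hc/λ = (6.626×10⁻³⁴)(2.998×10⁸)/(399×10⁻⁹) = 4.979×10⁻¹⁹ J.
Energy delivered: (5.60 mW)(399.6 s) = 2.238 J.
Photons incident: 2.238 / 4.979×10⁻¹⁹ = 4.495×10¹⁸, i.e. 4.495×10¹⁸/6.022×10²³ = 7.464×10⁻⁶ mol.
Photons absorbed: 0.721 × 7.464×10⁻⁶ = 5.382×10⁻⁶ mol.
Product: Φ × n_abs = 0.0561 × 5.382×10⁻⁶ = 3.019×10⁻⁷ mol.
As a count: 3.019×10⁻⁷ × 6.022×10²³ = 1.8×10¹⁷.

1.8×10¹⁷ molecules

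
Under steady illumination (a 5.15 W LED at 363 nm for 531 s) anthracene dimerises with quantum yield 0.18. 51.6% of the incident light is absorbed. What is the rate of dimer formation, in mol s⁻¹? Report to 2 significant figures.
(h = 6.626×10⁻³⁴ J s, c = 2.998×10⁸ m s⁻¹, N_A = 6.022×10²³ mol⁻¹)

Photon energy at 363 nm: hc/λ = (6.626×10⁻³⁴)(2.998×10⁸)/(363×10⁻⁹) = 5.472×10⁻¹⁹ J.
Energy delivered: (5.15 W)(531 s) = 2735 J.
Photons incident: 2735 / 5.472×10⁻¹⁹ = 4.998×10²¹, i.e. 4.998×10²¹/6.022×10²³ = 0.008300 mol.
Photons absorbed: 0.516 × 0.008300 = 0.004283 mol.
Product formed: 0.18 × 0.004283 = 7.709×10⁻⁴ mol.
Rate: 7.709×10⁻⁴ / 531 s = 1.5×10⁻⁶ mol s⁻¹.

1.5×10⁻⁶ mol s⁻¹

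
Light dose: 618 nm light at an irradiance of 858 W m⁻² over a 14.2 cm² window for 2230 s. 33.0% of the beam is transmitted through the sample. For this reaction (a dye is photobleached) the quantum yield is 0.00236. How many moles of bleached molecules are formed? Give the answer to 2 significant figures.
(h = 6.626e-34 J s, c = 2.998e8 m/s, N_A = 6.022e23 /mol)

Photon energy at 618 nm: hc/λ = (6.626e-34)(2.998e8)/(618e-9) = 3.214e-19 J.
Energy delivered: (858 W m⁻²)(14.2e-4 m²)(2230 s) = 2717 J.
Photons incident: 2717 / 3.214e-19 = 8.454e21, i.e. 8.454e21/6.022e23 = 0.01404 mol.
Fraction absorbed: 1 − 33.0/100 = 0.6700.
Photons absorbed: 0.6700 × 0.01404 = 0.009407 mol.
Product: Φ × n_abs = 0.00236 × 0.009407 = 2.220e-5 mol.

2.2e-5 mol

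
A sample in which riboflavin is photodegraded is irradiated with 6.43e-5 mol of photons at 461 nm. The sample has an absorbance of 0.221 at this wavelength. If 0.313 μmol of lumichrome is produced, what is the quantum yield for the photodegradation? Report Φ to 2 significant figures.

Φ = 0.012

Product: 0.313 μmol = 3.13e-7 mol.
Fraction absorbed: 1 − 10^(−0.221) = 0.3988.
Photons absorbed: 0.3988 × 6.43e-5 = 2.564e-5 mol.
Φ = 3.13e-7 mol / 2.564e-5 mol photons = 0.012.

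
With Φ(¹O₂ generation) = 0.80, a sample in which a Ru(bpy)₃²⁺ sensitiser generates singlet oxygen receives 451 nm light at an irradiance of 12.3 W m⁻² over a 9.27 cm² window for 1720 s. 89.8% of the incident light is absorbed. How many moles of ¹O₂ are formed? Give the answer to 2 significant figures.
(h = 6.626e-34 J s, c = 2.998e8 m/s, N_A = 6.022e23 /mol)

Photon energy at 451 nm: hc/λ = (6.626e-34)(2.998e8)/(451e-9) = 4.405e-19 J.
Energy delivered: (12.3 W m⁻²)(9.27e-4 m²)(1720 s) = 19.61 J.
Photons incident: 19.61 / 4.405e-19 = 4.452e19, i.e. 4.452e19/6.022e23 = 7.393e-5 mol.
Photons absorbed: 0.898 × 7.393e-5 = 6.639e-5 mol.
Product: Φ × n_abs = 0.80 × 6.639e-5 = 5.311e-5 mol.

5.3e-5 mol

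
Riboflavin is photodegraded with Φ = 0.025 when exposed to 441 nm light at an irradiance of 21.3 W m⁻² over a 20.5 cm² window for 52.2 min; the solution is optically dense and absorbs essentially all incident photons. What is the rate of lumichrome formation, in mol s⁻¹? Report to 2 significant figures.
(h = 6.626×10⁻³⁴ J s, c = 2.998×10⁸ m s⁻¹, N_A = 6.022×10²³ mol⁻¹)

Photon energy at 441 nm: hc/λ = (6.626×10⁻³⁴)(2.998×10⁸)/(441×10⁻⁹) = 4.504×10⁻¹⁹ J.
Energy delivered: (21.3 W m⁻²)(20.5×10⁻⁴ m²)(3132 s) = 136.8 J.
Photons incident: 136.8 / 4.504×10⁻¹⁹ = 3.037×10²⁰, i.e. 3.037×10²⁰/6.022×10²³ = 5.043×10⁻⁴ mol.
Product formed: 0.025 × 5.043×10⁻⁴ = 1.261×10⁻⁵ mol.
Rate: 1.261×10⁻⁵ / 3132 s = 4.0×10⁻⁹ mol s⁻¹.

4.0×10⁻⁹ mol s⁻¹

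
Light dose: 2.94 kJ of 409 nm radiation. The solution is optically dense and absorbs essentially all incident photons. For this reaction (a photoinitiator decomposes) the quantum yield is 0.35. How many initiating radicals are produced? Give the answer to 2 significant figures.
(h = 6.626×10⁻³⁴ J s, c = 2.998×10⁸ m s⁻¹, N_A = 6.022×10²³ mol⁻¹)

2.1×10²¹ initiating radicals

Photon energy at 409 nm: hc/λ = (6.626×10⁻³⁴)(2.998×10⁸)/(409×10⁻⁹) = 4.857×10⁻¹⁹ J.
Incident energy: 2.94 kJ = 2940 J.
Photons incident: 2940 / 4.857×10⁻¹⁹ = 6.053×10²¹, i.e. 6.053×10²¹/6.022×10²³ = 0.01005 mol.
Product: Φ × n_abs = 0.35 × 0.01005 = 0.003518 mol.
As a count: 0.003518 × 6.022×10²³ = 2.1×10²¹.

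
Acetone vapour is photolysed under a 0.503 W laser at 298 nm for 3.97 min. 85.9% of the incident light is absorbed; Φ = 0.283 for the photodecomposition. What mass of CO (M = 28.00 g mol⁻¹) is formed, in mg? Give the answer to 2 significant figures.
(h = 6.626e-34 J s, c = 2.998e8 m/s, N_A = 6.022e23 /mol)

2.0 mg

Photon energy at 298 nm: hc/λ = (6.626e-34)(2.998e8)/(298e-9) = 6.666e-19 J.
Energy delivered: (0.503 W)(238.2 s) = 119.8 J.
Photons incident: 119.8 / 6.666e-19 = 1.797e20, i.e. 1.797e20/6.022e23 = 2.984e-4 mol.
Photons absorbed: 0.859 × 2.984e-4 = 2.563e-4 mol.
Product: Φ × n_abs = 0.283 × 2.563e-4 = 7.253e-5 mol.
Mass: 7.253e-5 × 28.00 = 0.002031 g = 2.0 mg.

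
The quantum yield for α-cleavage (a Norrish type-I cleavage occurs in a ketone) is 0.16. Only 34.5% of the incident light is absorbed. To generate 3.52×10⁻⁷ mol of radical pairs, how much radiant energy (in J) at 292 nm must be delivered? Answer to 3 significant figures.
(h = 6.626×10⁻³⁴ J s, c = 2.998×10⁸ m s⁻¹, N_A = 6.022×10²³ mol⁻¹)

Photons that must be absorbed: 3.52×10⁻⁷ / 0.16 = 2.200×10⁻⁶ mol.
Incident photons needed: 2.200×10⁻⁶ / 0.345 = 6.377×10⁻⁶ mol.
Photon energy: hc/λ = 6.803×10⁻¹⁹ J; per mole, 4.097×10⁵ J mol⁻¹.
Energy required: 6.377×10⁻⁶ × 4.097×10⁵ = 2.61 J.

2.61 J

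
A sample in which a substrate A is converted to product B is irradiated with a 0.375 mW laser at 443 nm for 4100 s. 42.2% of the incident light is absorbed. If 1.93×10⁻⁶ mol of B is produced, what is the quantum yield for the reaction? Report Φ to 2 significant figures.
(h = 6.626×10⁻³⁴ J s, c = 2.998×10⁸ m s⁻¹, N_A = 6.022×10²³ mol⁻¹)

Photon energy at 443 nm: hc/λ = (6.626×10⁻³⁴)(2.998×10⁸)/(443×10⁻⁹) = 4.484×10⁻¹⁹ J.
Energy delivered: (0.375 mW)(4100 s) = 1.538 J.
Photons incident: 1.538 / 4.484×10⁻¹⁹ = 3.430×10¹⁸, i.e. 3.430×10¹⁸/6.022×10²³ = 5.696×10⁻⁶ mol.
Photons absorbed: 0.422 × 5.696×10⁻⁶ = 2.404×10⁻⁶ mol.
Φ = 1.93×10⁻⁶ mol / 2.404×10⁻⁶ mol photons = 0.80.

Φ = 0.80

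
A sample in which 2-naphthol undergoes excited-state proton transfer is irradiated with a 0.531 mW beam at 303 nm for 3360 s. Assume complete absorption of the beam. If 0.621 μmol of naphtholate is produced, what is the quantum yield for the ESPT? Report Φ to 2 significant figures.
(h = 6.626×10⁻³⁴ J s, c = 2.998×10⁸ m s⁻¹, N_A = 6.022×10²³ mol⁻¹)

Φ = 0.14

Product: 0.621 μmol = 6.21×10⁻⁷ mol.
Photon energy at 303 nm: hc/λ = (6.626×10⁻³⁴)(2.998×10⁸)/(303×10⁻⁹) = 6.556×10⁻¹⁹ J.
Energy delivered: (0.531 mW)(3360 s) = 1.784 J.
Photons incident: 1.784 / 6.556×10⁻¹⁹ = 2.721×10¹⁸, i.e. 2.721×10¹⁸/6.022×10²³ = 4.518×10⁻⁶ mol.
Φ = 6.21×10⁻⁷ mol / 4.518×10⁻⁶ mol photons = 0.14.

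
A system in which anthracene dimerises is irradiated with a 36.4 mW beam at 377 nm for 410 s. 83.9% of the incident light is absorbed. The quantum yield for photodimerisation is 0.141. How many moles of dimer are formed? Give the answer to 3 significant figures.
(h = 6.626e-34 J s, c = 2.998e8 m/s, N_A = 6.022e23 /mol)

5.56e-6 mol

Photon energy at 377 nm: hc/λ = (6.626e-34)(2.998e8)/(377e-9) = 5.269e-19 J.
Energy delivered: (36.4 mW)(410 s) = 14.92 J.
Photons incident: 14.92 / 5.269e-19 = 2.832e19, i.e. 2.832e19/6.022e23 = 4.703e-5 mol.
Photons absorbed: 0.839 × 4.703e-5 = 3.946e-5 mol.
Product: Φ × n_abs = 0.141 × 3.946e-5 = 5.564e-6 mol.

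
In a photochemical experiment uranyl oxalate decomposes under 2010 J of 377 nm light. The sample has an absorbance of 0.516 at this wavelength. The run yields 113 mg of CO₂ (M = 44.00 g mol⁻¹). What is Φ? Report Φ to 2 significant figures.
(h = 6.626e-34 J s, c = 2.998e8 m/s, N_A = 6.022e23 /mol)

Φ = 0.58

Product: 113 mg / 44.00 g mol⁻¹ = 0.002568 mol.
Photon energy at 377 nm: hc/λ = (6.626e-34)(2.998e8)/(377e-9) = 5.269e-19 J.
Photons incident: 2010 / 5.269e-19 = 3.815e21, i.e. 3.815e21/6.022e23 = 0.006335 mol.
Fraction absorbed: 1 − 10^(−0.516) = 0.6952.
Photons absorbed: 0.6952 × 0.006335 = 0.004404 mol.
Φ = 0.002568 mol / 0.004404 mol photons = 0.58.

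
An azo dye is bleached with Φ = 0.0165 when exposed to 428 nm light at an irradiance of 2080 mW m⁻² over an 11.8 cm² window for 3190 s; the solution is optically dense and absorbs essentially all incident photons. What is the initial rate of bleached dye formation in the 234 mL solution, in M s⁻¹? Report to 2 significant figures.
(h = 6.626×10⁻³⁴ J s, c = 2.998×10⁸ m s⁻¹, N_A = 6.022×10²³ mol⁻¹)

Photon energy at 428 nm: hc/λ = (6.626×10⁻³⁴)(2.998×10⁸)/(428×10⁻⁹) = 4.641×10⁻¹⁹ J.
Energy delivered: (2080 mW m⁻²)(11.8×10⁻⁴ m²)(3190 s) = 7.830 J.
Photons incident: 7.830 / 4.641×10⁻¹⁹ = 1.687×10¹⁹, i.e. 1.687×10¹⁹/6.022×10²³ = 2.801×10⁻⁵ mol.
Product formed: 0.0165 × 2.801×10⁻⁵ = 4.622×10⁻⁷ mol.
Rate: 4.622×10⁻⁷ mol / (3190 s × 0.234 L) = 6.2×10⁻¹⁰ M s⁻¹.

6.2×10⁻¹⁰ M s⁻¹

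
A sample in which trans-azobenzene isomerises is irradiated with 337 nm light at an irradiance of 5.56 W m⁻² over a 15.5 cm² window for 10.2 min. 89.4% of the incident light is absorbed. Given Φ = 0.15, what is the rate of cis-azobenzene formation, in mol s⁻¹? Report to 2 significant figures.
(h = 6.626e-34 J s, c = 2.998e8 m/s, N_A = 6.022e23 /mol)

3.3e-9 mol s⁻¹

Photon energy at 337 nm: hc/λ = (6.626e-34)(2.998e8)/(337e-9) = 5.895e-19 J.
Energy delivered: (5.56 W m⁻²)(15.5e-4 m²)(612 s) = 5.274 J.
Photons incident: 5.274 / 5.895e-19 = 8.947e18, i.e. 8.947e18/6.022e23 = 1.486e-5 mol.
Photons absorbed: 0.894 × 1.486e-5 = 1.328e-5 mol.
Product formed: 0.15 × 1.328e-5 = 1.992e-6 mol.
Rate: 1.992e-6 / 612 s = 3.3e-9 mol s⁻¹.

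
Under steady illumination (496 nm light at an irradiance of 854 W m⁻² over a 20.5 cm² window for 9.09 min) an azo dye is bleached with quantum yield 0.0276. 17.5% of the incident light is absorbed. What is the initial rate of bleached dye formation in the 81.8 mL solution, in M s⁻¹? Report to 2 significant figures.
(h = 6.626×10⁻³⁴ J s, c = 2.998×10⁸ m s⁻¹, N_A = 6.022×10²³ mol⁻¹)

Photon energy at 496 nm: hc/λ = (6.626×10⁻³⁴)(2.998×10⁸)/(496×10⁻⁹) = 4.005×10⁻¹⁹ J.
Energy delivered: (854 W m⁻²)(20.5×10⁻⁴ m²)(545.4 s) = 954.8 J.
Photons incident: 954.8 / 4.005×10⁻¹⁹ = 2.384×10²¹, i.e. 2.384×10²¹/6.022×10²³ = 0.003959 mol.
Photons absorbed: 0.175 × 0.003959 = 6.928×10⁻⁴ mol.
Product formed: 0.0276 × 6.928×10⁻⁴ = 1.912×10⁻⁵ mol.
Rate: 1.912×10⁻⁵ mol / (545.4 s × 0.0818 L) = 4.3×10⁻⁷ M s⁻¹.

4.3×10⁻⁷ M s⁻¹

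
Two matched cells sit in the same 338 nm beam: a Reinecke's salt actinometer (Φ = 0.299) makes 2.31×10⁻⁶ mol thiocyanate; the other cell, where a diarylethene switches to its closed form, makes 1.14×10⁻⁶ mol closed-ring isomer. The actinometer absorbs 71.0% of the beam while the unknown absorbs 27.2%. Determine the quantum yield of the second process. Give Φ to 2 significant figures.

Photons absorbed by the actinometer: 2.31×10⁻⁶ / 0.299 = 7.726×10⁻⁶ mol.
Incident flux: 7.726×10⁻⁶ / 0.710 = 1.088×10⁻⁵ einstein.
Absorbed by unknown: 0.272 × 1.088×10⁻⁵ = 2.959×10⁻⁶ mol.
Φ(unknown) = 1.14×10⁻⁶ / 2.959×10⁻⁶ = 0.39.

Φ = 0.39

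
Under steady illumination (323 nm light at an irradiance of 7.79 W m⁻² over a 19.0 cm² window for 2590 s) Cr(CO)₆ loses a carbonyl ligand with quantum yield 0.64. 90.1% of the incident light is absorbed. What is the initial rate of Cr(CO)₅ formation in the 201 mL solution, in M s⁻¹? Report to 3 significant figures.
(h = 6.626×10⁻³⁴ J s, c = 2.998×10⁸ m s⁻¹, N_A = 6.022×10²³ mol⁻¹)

Photon energy at 323 nm: hc/λ = (6.626×10⁻³⁴)(2.998×10⁸)/(323×10⁻⁹) = 6.150×10⁻¹⁹ J.
Energy delivered: (7.79 W m⁻²)(19.0×10⁻⁴ m²)(2590 s) = 38.33 J.
Photons incident: 38.33 / 6.150×10⁻¹⁹ = 6.233×10¹⁹, i.e. 6.233×10¹⁹/6.022×10²³ = 1.035×10⁻⁴ mol.
Photons absorbed: 0.901 × 1.035×10⁻⁴ = 9.325×10⁻⁵ mol.
Product formed: 0.64 × 9.325×10⁻⁵ = 5.968×10⁻⁵ mol.
Rate: 5.968×10⁻⁵ mol / (2590 s × 0.201 L) = 1.15×10⁻⁷ M s⁻¹.

1.15×10⁻⁷ M s⁻¹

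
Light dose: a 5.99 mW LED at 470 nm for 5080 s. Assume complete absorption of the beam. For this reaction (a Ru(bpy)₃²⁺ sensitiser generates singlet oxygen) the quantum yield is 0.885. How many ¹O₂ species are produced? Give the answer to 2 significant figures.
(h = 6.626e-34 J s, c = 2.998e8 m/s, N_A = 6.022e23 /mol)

Photon energy at 470 nm: hc/λ = (6.626e-34)(2.998e8)/(470e-9) = 4.227e-19 J.
Energy delivered: (5.99 mW)(5080 s) = 30.43 J.
Photons incident: 30.43 / 4.227e-19 = 7.199e19, i.e. 7.199e19/6.022e23 = 1.195e-4 mol.
Product: Φ × n_abs = 0.885 × 1.195e-4 = 1.058e-4 mol.
As a count: 1.058e-4 × 6.022e23 = 6.4e19.

6.4e19 species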